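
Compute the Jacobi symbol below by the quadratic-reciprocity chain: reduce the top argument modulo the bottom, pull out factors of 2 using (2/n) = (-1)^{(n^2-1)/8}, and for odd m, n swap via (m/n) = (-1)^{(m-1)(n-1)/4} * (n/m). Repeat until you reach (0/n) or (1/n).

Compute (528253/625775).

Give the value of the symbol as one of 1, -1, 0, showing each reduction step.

1

flip (528253/625775) -> (625775/528253): both odd, 528253 mod 4 = 1, 625775 mod 4 = 3, so the flip contributes +1; sign now +1
(625775/528253): 625775 mod 528253 = 97522, so (625775/528253) = (97522/528253)
factor out 2^1: 97522 = 2^1·48761; with 528253 mod 8 = 5, (2/528253) = -1; sign now -1; continue with (48761/528253)
flip (48761/528253) -> (528253/48761): both odd, 48761 mod 4 = 1, 528253 mod 4 = 1, so the flip contributes +1; sign now -1
(528253/48761): 528253 mod 48761 = 40643, so (528253/48761) = (40643/48761)
flip (40643/48761) -> (48761/40643): both odd, 40643 mod 4 = 3, 48761 mod 4 = 1, so the flip contributes +1; sign now -1
(48761/40643): 48761 mod 40643 = 8118, so (48761/40643) = (8118/40643)
factor out 2^1: 8118 = 2^1·4059; with 40643 mod 8 = 3, (2/40643) = -1; sign now +1; continue with (4059/40643)
flip (4059/40643) -> (40643/4059): both odd, 4059 mod 4 = 3, 40643 mod 4 = 3, so the flip contributes -1; sign now -1
(40643/4059): 40643 mod 4059 = 53, so (40643/4059) = (53/4059)
flip (53/4059) -> (4059/53): both odd, 53 mod 4 = 1, 4059 mod 4 = 3, so the flip contributes +1; sign now -1
(4059/53): 4059 mod 53 = 31, so (4059/53) = (31/53)
flip (31/53) -> (53/31): both odd, 31 mod 4 = 3, 53 mod 4 = 1, so the flip contributes +1; sign now -1
(53/31): 53 mod 31 = 22, so (53/31) = (22/31)
factor out 2^1: 22 = 2^1·11; with 31 mod 8 = 7, (2/31) = +1; sign now -1; continue with (11/31)
flip (11/31) -> (31/11): both odd, 11 mod 4 = 3, 31 mod 4 = 3, so the flip contributes -1; sign now +1
(31/11): 31 mod 11 = 9, so (31/11) = (9/11)
flip (9/11) -> (11/9): both odd, 9 mod 4 = 1, 11 mod 4 = 3, so the flip contributes +1; sign now +1
(11/9): 11 mod 9 = 2, so (11/9) = (2/9)
factor out 2^1: 2 = 2^1·1; with 9 mod 8 = 1, (2/9) = +1; sign now +1; continue with (1/9)
reached (1/9) = 1, so the symbol is +1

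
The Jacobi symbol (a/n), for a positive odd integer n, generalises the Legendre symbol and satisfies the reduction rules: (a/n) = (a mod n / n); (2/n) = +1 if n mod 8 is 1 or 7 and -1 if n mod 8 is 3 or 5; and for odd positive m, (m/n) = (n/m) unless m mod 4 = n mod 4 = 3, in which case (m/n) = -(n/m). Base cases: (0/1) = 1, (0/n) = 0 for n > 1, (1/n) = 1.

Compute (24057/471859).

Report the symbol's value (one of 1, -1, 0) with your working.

flip (24057/471859) -> (471859/24057): both odd, 24057 mod 4 = 1, 471859 mod 4 = 3, so the flip contributes +1; sign now +1
(471859/24057): 471859 mod 24057 = 14776, so (471859/24057) = (14776/24057)
factor out 2^3: 14776 = 2^3·1847; with 24057 mod 8 = 1, (2/24057) = +1; sign now +1; continue with (1847/24057)
flip (1847/24057) -> (24057/1847): both odd, 1847 mod 4 = 3, 24057 mod 4 = 1, so the flip contributes +1; sign now +1
(24057/1847): 24057 mod 1847 = 46, so (24057/1847) = (46/1847)
factor out 2^1: 46 = 2^1·23; with 1847 mod 8 = 7, (2/1847) = +1; sign now +1; continue with (23/1847)
flip (23/1847) -> (1847/23): both odd, 23 mod 4 = 3, 1847 mod 4 = 3, so the flip contributes -1; sign now -1
(1847/23): 1847 mod 23 = 7, so (1847/23) = (7/23)
flip (7/23) -> (23/7): both odd, 7 mod 4 = 3, 23 mod 4 = 3, so the flip contributes -1; sign now +1
(23/7): 23 mod 7 = 2, so (23/7) = (2/7)
factor out 2^1: 2 = 2^1·1; with 7 mod 8 = 7, (2/7) = +1; sign now +1; continue with (1/7)
reached (1/7) = 1, so the symbol is +1

1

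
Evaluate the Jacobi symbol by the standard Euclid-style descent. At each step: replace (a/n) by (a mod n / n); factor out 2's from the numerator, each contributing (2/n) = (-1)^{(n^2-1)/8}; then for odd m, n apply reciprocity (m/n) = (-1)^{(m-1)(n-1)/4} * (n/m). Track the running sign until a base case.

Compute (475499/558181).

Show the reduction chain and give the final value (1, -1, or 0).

reciprocity: (475499/558181) = +1·(558181/475499) since 475499 mod 4 = 3, 558181 mod 4 = 1; sign now +1
(558181/475499) = (82682/475499)   [reduce mod 475499]
82682 = 2^1·41341; (2/475499) = -1 since 475499 mod 8 = 3, so (82682/475499) = (-1)^1·(41341/475499); sign now -1
reciprocity: (41341/475499) = +1·(475499/41341) since 41341 mod 4 = 1, 475499 mod 4 = 3; sign now -1
(475499/41341) = (20748/41341)   [reduce mod 41341]
20748 = 2^2·5187; (2/41341) = -1 since 41341 mod 8 = 5, so (20748/41341) = (-1)^2·(5187/41341); sign now -1
reciprocity: (5187/41341) = +1·(41341/5187) since 5187 mod 4 = 3, 41341 mod 4 = 1; sign now -1
(41341/5187) = (5032/5187)   [reduce mod 5187]
5032 = 2^3·629; (2/5187) = -1 since 5187 mod 8 = 3, so (5032/5187) = (-1)^3·(629/5187); sign now +1
reciprocity: (629/5187) = +1·(5187/629) since 629 mod 4 = 1, 5187 mod 4 = 3; sign now +1
(5187/629) = (155/629)   [reduce mod 629]
reciprocity: (155/629) = +1·(629/155) since 155 mod 4 = 3, 629 mod 4 = 1; sign now +1
(629/155) = (9/155)   [reduce mod 155]
reciprocity: (9/155) = +1·(155/9) since 9 mod 4 = 1, 155 mod 4 = 3; sign now +1
(155/9) = (2/9)   [reduce mod 9]
2 = 2^1·1; (2/9) = +1 since 9 mod 8 = 1, so (2/9) = (+1)^1·(1/9); sign now +1
(1/9) = 1; final value = sign = +1

1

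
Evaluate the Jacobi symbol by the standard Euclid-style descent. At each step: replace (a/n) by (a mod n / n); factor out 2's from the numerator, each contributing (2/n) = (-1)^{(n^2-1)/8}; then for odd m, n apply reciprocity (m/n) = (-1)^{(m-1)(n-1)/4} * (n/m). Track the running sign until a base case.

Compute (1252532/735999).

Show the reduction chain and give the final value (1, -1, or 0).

1

(1252532/735999) = (516533/735999)   [reduce mod 735999]
reciprocity: (516533/735999) = +1·(735999/516533) since 516533 mod 4 = 1, 735999 mod 4 = 3; sign now +1
(735999/516533) = (219466/516533)   [reduce mod 516533]
219466 = 2^1·109733; (2/516533) = -1 since 516533 mod 8 = 5, so (219466/516533) = (-1)^1·(109733/516533); sign now -1
reciprocity: (109733/516533) = +1·(516533/109733) since 109733 mod 4 = 1, 516533 mod 4 = 1; sign now -1
(516533/109733) = (77601/109733)   [reduce mod 109733]
reciprocity: (77601/109733) = +1·(109733/77601) since 77601 mod 4 = 1, 109733 mod 4 = 1; sign now -1
(109733/77601) = (32132/77601)   [reduce mod 77601]
32132 = 2^2·8033; (2/77601) = +1 since 77601 mod 8 = 1, so (32132/77601) = (+1)^2·(8033/77601); sign now -1
reciprocity: (8033/77601) = +1·(77601/8033) since 8033 mod 4 = 1, 77601 mod 4 = 1; sign now -1
(77601/8033) = (5304/8033)   [reduce mod 8033]
5304 = 2^3·663; (2/8033) = +1 since 8033 mod 8 = 1, so (5304/8033) = (+1)^3·(663/8033); sign now -1
reciprocity: (663/8033) = +1·(8033/663) since 663 mod 4 = 3, 8033 mod 4 = 1; sign now -1
(8033/663) = (77/663)   [reduce mod 663]
reciprocity: (77/663) = +1·(663/77) since 77 mod 4 = 1, 663 mod 4 = 3; sign now -1
(663/77) = (47/77)   [reduce mod 77]
reciprocity: (47/77) = +1·(77/47) since 47 mod 4 = 3, 77 mod 4 = 1; sign now -1
(77/47) = (30/47)   [reduce mod 47]
30 = 2^1·15; (2/47) = +1 since 47 mod 8 = 7, so (30/47) = (+1)^1·(15/47); sign now -1
reciprocity: (15/47) = -1·(47/15) since 15 mod 4 = 3, 47 mod 4 = 3; sign now +1
(47/15) = (2/15)   [reduce mod 15]
2 = 2^1·1; (2/15) = +1 since 15 mod 8 = 7, so (2/15) = (+1)^1·(1/15); sign now +1
(1/15) = 1; final value = sign = +1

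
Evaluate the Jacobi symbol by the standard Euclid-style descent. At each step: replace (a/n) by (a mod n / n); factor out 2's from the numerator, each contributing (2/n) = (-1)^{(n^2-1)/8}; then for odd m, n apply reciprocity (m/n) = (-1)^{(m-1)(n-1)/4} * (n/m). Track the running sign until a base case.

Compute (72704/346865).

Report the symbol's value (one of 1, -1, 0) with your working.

72704 = 2^10·71; (2/346865) = +1 since 346865 mod 8 = 1, so (72704/346865) = (+1)^10·(71/346865); sign now +1
reciprocity: (71/346865) = +1·(346865/71) since 71 mod 4 = 3, 346865 mod 4 = 1; sign now +1
(346865/71) = (30/71)   [reduce mod 71]
30 = 2^1·15; (2/71) = +1 since 71 mod 8 = 7, so (30/71) = (+1)^1·(15/71); sign now +1
reciprocity: (15/71) = -1·(71/15) since 15 mod 4 = 3, 71 mod 4 = 3; sign now -1
(71/15) = (11/15)   [reduce mod 15]
reciprocity: (11/15) = -1·(15/11) since 11 mod 4 = 3, 15 mod 4 = 3; sign now +1
(15/11) = (4/11)   [reduce mod 11]
4 = 2^2·1; (2/11) = -1 since 11 mod 8 = 3, so (4/11) = (-1)^2·(1/11); sign now +1
(1/11) = 1; final value = sign = +1

1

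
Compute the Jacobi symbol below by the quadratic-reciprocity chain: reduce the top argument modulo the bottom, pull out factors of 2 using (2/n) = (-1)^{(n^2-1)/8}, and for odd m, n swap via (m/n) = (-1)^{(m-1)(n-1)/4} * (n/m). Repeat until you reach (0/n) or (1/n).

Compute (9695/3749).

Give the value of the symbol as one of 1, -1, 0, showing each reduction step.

-1

(9695/3749): 9695 mod 3749 = 2197, so (9695/3749) = (2197/3749)
flip (2197/3749) -> (3749/2197): both odd, 2197 mod 4 = 1, 3749 mod 4 = 1, so the flip contributes +1; sign now +1
(3749/2197): 3749 mod 2197 = 1552, so (3749/2197) = (1552/2197)
factor out 2^4: 1552 = 2^4·97; with 2197 mod 8 = 5, (2/2197) = -1; sign now +1; continue with (97/2197)
flip (97/2197) -> (2197/97): both odd, 97 mod 4 = 1, 2197 mod 4 = 1, so the flip contributes +1; sign now +1
(2197/97): 2197 mod 97 = 63, so (2197/97) = (63/97)
flip (63/97) -> (97/63): both odd, 63 mod 4 = 3, 97 mod 4 = 1, so the flip contributes +1; sign now +1
(97/63): 97 mod 63 = 34, so (97/63) = (34/63)
factor out 2^1: 34 = 2^1·17; with 63 mod 8 = 7, (2/63) = +1; sign now +1; continue with (17/63)
flip (17/63) -> (63/17): both odd, 17 mod 4 = 1, 63 mod 4 = 3, so the flip contributes +1; sign now +1
(63/17): 63 mod 17 = 12, so (63/17) = (12/17)
factor out 2^2: 12 = 2^2·3; with 17 mod 8 = 1, (2/17) = +1; sign now +1; continue with (3/17)
flip (3/17) -> (17/3): both odd, 3 mod 4 = 3, 17 mod 4 = 1, so the flip contributes +1; sign now +1
(17/3): 17 mod 3 = 2, so (17/3) = (2/3)
factor out 2^1: 2 = 2^1·1; with 3 mod 8 = 3, (2/3) = -1; sign now -1; continue with (1/3)
reached (1/3) = 1, so the symbol is -1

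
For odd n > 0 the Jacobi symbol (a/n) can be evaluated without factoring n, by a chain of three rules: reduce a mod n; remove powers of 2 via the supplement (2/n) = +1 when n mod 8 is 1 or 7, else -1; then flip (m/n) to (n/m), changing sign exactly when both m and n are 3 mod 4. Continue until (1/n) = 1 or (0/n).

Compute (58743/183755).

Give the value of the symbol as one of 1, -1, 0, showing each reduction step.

1

flip (58743/183755) -> (183755/58743): both odd, 58743 mod 4 = 3, 183755 mod 4 = 3, so the flip contributes -1; sign now -1
(183755/58743): 183755 mod 58743 = 7526, so (183755/58743) = (7526/58743)
factor out 2^1: 7526 = 2^1·3763; with 58743 mod 8 = 7, (2/58743) = +1; sign now -1; continue with (3763/58743)
flip (3763/58743) -> (58743/3763): both odd, 3763 mod 4 = 3, 58743 mod 4 = 3, so the flip contributes -1; sign now +1
(58743/3763): 58743 mod 3763 = 2298, so (58743/3763) = (2298/3763)
factor out 2^1: 2298 = 2^1·1149; with 3763 mod 8 = 3, (2/3763) = -1; sign now -1; continue with (1149/3763)
flip (1149/3763) -> (3763/1149): both odd, 1149 mod 4 = 1, 3763 mod 4 = 3, so the flip contributes +1; sign now -1
(3763/1149): 3763 mod 1149 = 316, so (3763/1149) = (316/1149)
factor out 2^2: 316 = 2^2·79; with 1149 mod 8 = 5, (2/1149) = -1; sign now -1; continue with (79/1149)
flip (79/1149) -> (1149/79): both odd, 79 mod 4 = 3, 1149 mod 4 = 1, so the flip contributes +1; sign now -1
(1149/79): 1149 mod 79 = 43, so (1149/79) = (43/79)
flip (43/79) -> (79/43): both odd, 43 mod 4 = 3, 79 mod 4 = 3, so the flip contributes -1; sign now +1
(79/43): 79 mod 43 = 36, so (79/43) = (36/43)
factor out 2^2: 36 = 2^2·9; with 43 mod 8 = 3, (2/43) = -1; sign now +1; continue with (9/43)
flip (9/43) -> (43/9): both odd, 9 mod 4 = 1, 43 mod 4 = 3, so the flip contributes +1; sign now +1
(43/9): 43 mod 9 = 7, so (43/9) = (7/9)
flip (7/9) -> (9/7): both odd, 7 mod 4 = 3, 9 mod 4 = 1, so the flip contributes +1; sign now +1
(9/7): 9 mod 7 = 2, so (9/7) = (2/7)
factor out 2^1: 2 = 2^1·1; with 7 mod 8 = 7, (2/7) = +1; sign now +1; continue with (1/7)
reached (1/7) = 1, so the symbol is +1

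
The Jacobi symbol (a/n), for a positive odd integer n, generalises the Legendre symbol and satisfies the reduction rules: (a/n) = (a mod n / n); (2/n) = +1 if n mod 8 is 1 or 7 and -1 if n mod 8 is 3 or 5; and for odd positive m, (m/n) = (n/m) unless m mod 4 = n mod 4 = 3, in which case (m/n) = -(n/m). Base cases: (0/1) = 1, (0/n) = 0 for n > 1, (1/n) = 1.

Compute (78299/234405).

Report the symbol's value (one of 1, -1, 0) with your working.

1

flip (78299/234405) -> (234405/78299): both odd, 78299 mod 4 = 3, 234405 mod 4 = 1, so the flip contributes +1; sign now +1
(234405/78299): 234405 mod 78299 = 77807, so (234405/78299) = (77807/78299)
flip (77807/78299) -> (78299/77807): both odd, 77807 mod 4 = 3, 78299 mod 4 = 3, so the flip contributes -1; sign now -1
(78299/77807): 78299 mod 77807 = 492, so (78299/77807) = (492/77807)
factor out 2^2: 492 = 2^2·123; with 77807 mod 8 = 7, (2/77807) = +1; sign now -1; continue with (123/77807)
flip (123/77807) -> (77807/123): both odd, 123 mod 4 = 3, 77807 mod 4 = 3, so the flip contributes -1; sign now +1
(77807/123): 77807 mod 123 = 71, so (77807/123) = (71/123)
flip (71/123) -> (123/71): both odd, 71 mod 4 = 3, 123 mod 4 = 3, so the flip contributes -1; sign now -1
(123/71): 123 mod 71 = 52, so (123/71) = (52/71)
factor out 2^2: 52 = 2^2·13; with 71 mod 8 = 7, (2/71) = +1; sign now -1; continue with (13/71)
flip (13/71) -> (71/13): both odd, 13 mod 4 = 1, 71 mod 4 = 3, so the flip contributes +1; sign now -1
(71/13): 71 mod 13 = 6, so (71/13) = (6/13)
factor out 2^1: 6 = 2^1·3; with 13 mod 8 = 5, (2/13) = -1; sign now +1; continue with (3/13)
flip (3/13) -> (13/3): both odd, 3 mod 4 = 3, 13 mod 4 = 1, so the flip contributes +1; sign now +1
(13/3): 13 mod 3 = 1, so (13/3) = (1/3)
reached (1/3) = 1, so the symbol is +1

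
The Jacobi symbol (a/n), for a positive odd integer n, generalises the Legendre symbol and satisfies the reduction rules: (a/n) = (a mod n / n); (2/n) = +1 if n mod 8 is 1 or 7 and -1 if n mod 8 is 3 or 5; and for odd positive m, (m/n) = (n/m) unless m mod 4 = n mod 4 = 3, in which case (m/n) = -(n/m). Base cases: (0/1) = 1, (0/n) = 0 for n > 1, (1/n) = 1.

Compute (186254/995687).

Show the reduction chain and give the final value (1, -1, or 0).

186254 = 2^1·93127; (2/995687) = +1 since 995687 mod 8 = 7, so (186254/995687) = (+1)^1·(93127/995687); sign now +1
reciprocity: (93127/995687) = -1·(995687/93127) since 93127 mod 4 = 3, 995687 mod 4 = 3; sign now -1
(995687/93127) = (64417/93127)   [reduce mod 93127]
reciprocity: (64417/93127) = +1·(93127/64417) since 64417 mod 4 = 1, 93127 mod 4 = 3; sign now -1
(93127/64417) = (28710/64417)   [reduce mod 64417]
28710 = 2^1·14355; (2/64417) = +1 since 64417 mod 8 = 1, so (28710/64417) = (+1)^1·(14355/64417); sign now -1
reciprocity: (14355/64417) = +1·(64417/14355) since 14355 mod 4 = 3, 64417 mod 4 = 1; sign now -1
(64417/14355) = (6997/14355)   [reduce mod 14355]
reciprocity: (6997/14355) = +1·(14355/6997) since 6997 mod 4 = 1, 14355 mod 4 = 3; sign now -1
(14355/6997) = (361/6997)   [reduce mod 6997]
reciprocity: (361/6997) = +1·(6997/361) since 361 mod 4 = 1, 6997 mod 4 = 1; sign now -1
(6997/361) = (138/361)   [reduce mod 361]
138 = 2^1·69; (2/361) = +1 since 361 mod 8 = 1, so (138/361) = (+1)^1·(69/361); sign now -1
reciprocity: (69/361) = +1·(361/69) since 69 mod 4 = 1, 361 mod 4 = 1; sign now -1
(361/69) = (16/69)   [reduce mod 69]
16 = 2^4·1; (2/69) = -1 since 69 mod 8 = 5, so (16/69) = (-1)^4·(1/69); sign now -1
(1/69) = 1; final value = sign = -1

-1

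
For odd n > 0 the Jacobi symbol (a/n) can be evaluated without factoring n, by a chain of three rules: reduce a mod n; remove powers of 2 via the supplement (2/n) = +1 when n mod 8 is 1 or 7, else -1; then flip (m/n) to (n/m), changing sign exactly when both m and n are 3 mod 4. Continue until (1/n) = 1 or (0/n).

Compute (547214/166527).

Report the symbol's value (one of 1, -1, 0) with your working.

-1

(547214/166527) = (47633/166527)   [reduce mod 166527]
reciprocity: (47633/166527) = +1·(166527/47633) since 47633 mod 4 = 1, 166527 mod 4 = 3; sign now +1
(166527/47633) = (23628/47633)   [reduce mod 47633]
23628 = 2^2·5907; (2/47633) = +1 since 47633 mod 8 = 1, so (23628/47633) = (+1)^2·(5907/47633); sign now +1
reciprocity: (5907/47633) = +1·(47633/5907) since 5907 mod 4 = 3, 47633 mod 4 = 1; sign now +1
(47633/5907) = (377/5907)   [reduce mod 5907]
reciprocity: (377/5907) = +1·(5907/377) since 377 mod 4 = 1, 5907 mod 4 = 3; sign now +1
(5907/377) = (252/377)   [reduce mod 377]
252 = 2^2·63; (2/377) = +1 since 377 mod 8 = 1, so (252/377) = (+1)^2·(63/377); sign now +1
reciprocity: (63/377) = +1·(377/63) since 63 mod 4 = 3, 377 mod 4 = 1; sign now +1
(377/63) = (62/63)   [reduce mod 63]
62 = 2^1·31; (2/63) = +1 since 63 mod 8 = 7, so (62/63) = (+1)^1·(31/63); sign now +1
reciprocity: (31/63) = -1·(63/31) since 31 mod 4 = 3, 63 mod 4 = 3; sign now -1
(63/31) = (1/31)   [reduce mod 31]
(1/31) = 1; final value = sign = -1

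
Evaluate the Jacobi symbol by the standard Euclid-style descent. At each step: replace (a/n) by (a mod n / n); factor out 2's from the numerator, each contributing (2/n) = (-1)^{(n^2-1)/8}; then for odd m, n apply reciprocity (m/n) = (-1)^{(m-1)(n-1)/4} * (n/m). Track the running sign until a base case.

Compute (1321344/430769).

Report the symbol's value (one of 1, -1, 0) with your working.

1

(1321344/430769): 1321344 mod 430769 = 29037, so (1321344/430769) = (29037/430769)
flip (29037/430769) -> (430769/29037): both odd, 29037 mod 4 = 1, 430769 mod 4 = 1, so the flip contributes +1; sign now +1
(430769/29037): 430769 mod 29037 = 24251, so (430769/29037) = (24251/29037)
flip (24251/29037) -> (29037/24251): both odd, 24251 mod 4 = 3, 29037 mod 4 = 1, so the flip contributes +1; sign now +1
(29037/24251): 29037 mod 24251 = 4786, so (29037/24251) = (4786/24251)
factor out 2^1: 4786 = 2^1·2393; with 24251 mod 8 = 3, (2/24251) = -1; sign now -1; continue with (2393/24251)
flip (2393/24251) -> (24251/2393): both odd, 2393 mod 4 = 1, 24251 mod 4 = 3, so the flip contributes +1; sign now -1
(24251/2393): 24251 mod 2393 = 321, so (24251/2393) = (321/2393)
flip (321/2393) -> (2393/321): both odd, 321 mod 4 = 1, 2393 mod 4 = 1, so the flip contributes +1; sign now -1
(2393/321): 2393 mod 321 = 146, so (2393/321) = (146/321)
factor out 2^1: 146 = 2^1·73; with 321 mod 8 = 1, (2/321) = +1; sign now -1; continue with (73/321)
flip (73/321) -> (321/73): both odd, 73 mod 4 = 1, 321 mod 4 = 1, so the flip contributes +1; sign now -1
(321/73): 321 mod 73 = 29, so (321/73) = (29/73)
flip (29/73) -> (73/29): both odd, 29 mod 4 = 1, 73 mod 4 = 1, so the flip contributes +1; sign now -1
(73/29): 73 mod 29 = 15, so (73/29) = (15/29)
flip (15/29) -> (29/15): both odd, 15 mod 4 = 3, 29 mod 4 = 1, so the flip contributes +1; sign now -1
(29/15): 29 mod 15 = 14, so (29/15) = (14/15)
factor out 2^1: 14 = 2^1·7; with 15 mod 8 = 7, (2/15) = +1; sign now -1; continue with (7/15)
flip (7/15) -> (15/7): both odd, 7 mod 4 = 3, 15 mod 4 = 3, so the flip contributes -1; sign now +1
(15/7): 15 mod 7 = 1, so (15/7) = (1/7)
reached (1/7) = 1, so the symbol is +1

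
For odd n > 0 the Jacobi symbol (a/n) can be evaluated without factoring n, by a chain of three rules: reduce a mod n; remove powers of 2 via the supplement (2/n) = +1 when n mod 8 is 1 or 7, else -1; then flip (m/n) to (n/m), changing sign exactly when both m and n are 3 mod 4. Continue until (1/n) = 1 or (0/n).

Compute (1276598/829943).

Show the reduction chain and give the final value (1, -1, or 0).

(1276598/829943): 1276598 mod 829943 = 446655, so (1276598/829943) = (446655/829943)
flip (446655/829943) -> (829943/446655): both odd, 446655 mod 4 = 3, 829943 mod 4 = 3, so the flip contributes -1; sign now -1
(829943/446655): 829943 mod 446655 = 383288, so (829943/446655) = (383288/446655)
factor out 2^3: 383288 = 2^3·47911; with 446655 mod 8 = 7, (2/446655) = +1; sign now -1; continue with (47911/446655)
flip (47911/446655) -> (446655/47911): both odd, 47911 mod 4 = 3, 446655 mod 4 = 3, so the flip contributes -1; sign now +1
(446655/47911): 446655 mod 47911 = 15456, so (446655/47911) = (15456/47911)
factor out 2^5: 15456 = 2^5·483; with 47911 mod 8 = 7, (2/47911) = +1; sign now +1; continue with (483/47911)
flip (483/47911) -> (47911/483): both odd, 483 mod 4 = 3, 47911 mod 4 = 3, so the flip contributes -1; sign now -1
(47911/483): 47911 mod 483 = 94, so (47911/483) = (94/483)
factor out 2^1: 94 = 2^1·47; with 483 mod 8 = 3, (2/483) = -1; sign now +1; continue with (47/483)
flip (47/483) -> (483/47): both odd, 47 mod 4 = 3, 483 mod 4 = 3, so the flip contributes -1; sign now -1
(483/47): 483 mod 47 = 13, so (483/47) = (13/47)
flip (13/47) -> (47/13): both odd, 13 mod 4 = 1, 47 mod 4 = 3, so the flip contributes +1; sign now -1
(47/13): 47 mod 13 = 8, so (47/13) = (8/13)
factor out 2^3: 8 = 2^3·1; with 13 mod 8 = 5, (2/13) = -1; sign now +1; continue with (1/13)
reached (1/13) = 1, so the symbol is +1

1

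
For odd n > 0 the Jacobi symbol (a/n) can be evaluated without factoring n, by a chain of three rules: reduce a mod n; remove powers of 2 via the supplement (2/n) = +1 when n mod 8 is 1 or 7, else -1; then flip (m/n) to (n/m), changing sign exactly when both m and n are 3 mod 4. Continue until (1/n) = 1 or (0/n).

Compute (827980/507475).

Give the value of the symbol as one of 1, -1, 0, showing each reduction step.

(827980/507475): 827980 mod 507475 = 320505, so (827980/507475) = (320505/507475)
flip (320505/507475) -> (507475/320505): both odd, 320505 mod 4 = 1, 507475 mod 4 = 3, so the flip contributes +1; sign now +1
(507475/320505): 507475 mod 320505 = 186970, so (507475/320505) = (186970/320505)
factor out 2^1: 186970 = 2^1·93485; with 320505 mod 8 = 1, (2/320505) = +1; sign now +1; continue with (93485/320505)
flip (93485/320505) -> (320505/93485): both odd, 93485 mod 4 = 1, 320505 mod 4 = 1, so the flip contributes +1; sign now +1
(320505/93485): 320505 mod 93485 = 40050, so (320505/93485) = (40050/93485)
factor out 2^1: 40050 = 2^1·20025; with 93485 mod 8 = 5, (2/93485) = -1; sign now -1; continue with (20025/93485)
flip (20025/93485) -> (93485/20025): both odd, 20025 mod 4 = 1, 93485 mod 4 = 1, so the flip contributes +1; sign now -1
(93485/20025): 93485 mod 20025 = 13385, so (93485/20025) = (13385/20025)
flip (13385/20025) -> (20025/13385): both odd, 13385 mod 4 = 1, 20025 mod 4 = 1, so the flip contributes +1; sign now -1
(20025/13385): 20025 mod 13385 = 6640, so (20025/13385) = (6640/13385)
factor out 2^4: 6640 = 2^4·415; with 13385 mod 8 = 1, (2/13385) = +1; sign now -1; continue with (415/13385)
flip (415/13385) -> (13385/415): both odd, 415 mod 4 = 3, 13385 mod 4 = 1, so the flip contributes +1; sign now -1
(13385/415): 13385 mod 415 = 105, so (13385/415) = (105/415)
flip (105/415) -> (415/105): both odd, 105 mod 4 = 1, 415 mod 4 = 3, so the flip contributes +1; sign now -1
(415/105): 415 mod 105 = 100, so (415/105) = (100/105)
factor out 2^2: 100 = 2^2·25; with 105 mod 8 = 1, (2/105) = +1; sign now -1; continue with (25/105)
flip (25/105) -> (105/25): both odd, 25 mod 4 = 1, 105 mod 4 = 1, so the flip contributes +1; sign now -1
(105/25): 105 mod 25 = 5, so (105/25) = (5/25)
flip (5/25) -> (25/5): both odd, 5 mod 4 = 1, 25 mod 4 = 1, so the flip contributes +1; sign now -1
(25/5): 25 mod 5 = 0, so (25/5) = (0/5)
reached (0/5); gcd(a, n) > 1, so (0/5) = 0 and the symbol is 0

0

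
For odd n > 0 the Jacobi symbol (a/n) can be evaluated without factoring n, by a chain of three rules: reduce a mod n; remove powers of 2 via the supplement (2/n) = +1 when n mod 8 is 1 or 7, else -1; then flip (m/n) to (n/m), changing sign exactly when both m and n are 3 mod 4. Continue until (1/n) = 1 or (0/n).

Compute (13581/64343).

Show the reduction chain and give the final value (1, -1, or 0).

reciprocity: (13581/64343) = +1·(64343/13581) since 13581 mod 4 = 1, 64343 mod 4 = 3; sign now +1
(64343/13581) = (10019/13581)   [reduce mod 13581]
reciprocity: (10019/13581) = +1·(13581/10019) since 10019 mod 4 = 3, 13581 mod 4 = 1; sign now +1
(13581/10019) = (3562/10019)   [reduce mod 10019]
3562 = 2^1·1781; (2/10019) = -1 since 10019 mod 8 = 3, so (3562/10019) = (-1)^1·(1781/10019); sign now -1
reciprocity: (1781/10019) = +1·(10019/1781) since 1781 mod 4 = 1, 10019 mod 4 = 3; sign now -1
(10019/1781) = (1114/1781)   [reduce mod 1781]
1114 = 2^1·557; (2/1781) = -1 since 1781 mod 8 = 5, so (1114/1781) = (-1)^1·(557/1781); sign now +1
reciprocity: (557/1781) = +1·(1781/557) since 557 mod 4 = 1, 1781 mod 4 = 1; sign now +1
(1781/557) = (110/557)   [reduce mod 557]
110 = 2^1·55; (2/557) = -1 since 557 mod 8 = 5, so (110/557) = (-1)^1·(55/557); sign now -1
reciprocity: (55/557) = +1·(557/55) since 55 mod 4 = 3, 557 mod 4 = 1; sign now -1
(557/55) = (7/55)   [reduce mod 55]
reciprocity: (7/55) = -1·(55/7) since 7 mod 4 = 3, 55 mod 4 = 3; sign now +1
(55/7) = (6/7)   [reduce mod 7]
6 = 2^1·3; (2/7) = +1 since 7 mod 8 = 7, so (6/7) = (+1)^1·(3/7); sign now +1
reciprocity: (3/7) = -1·(7/3) since 3 mod 4 = 3, 7 mod 4 = 3; sign now -1
(7/3) = (1/3)   [reduce mod 3]
(1/3) = 1; final value = sign = -1

-1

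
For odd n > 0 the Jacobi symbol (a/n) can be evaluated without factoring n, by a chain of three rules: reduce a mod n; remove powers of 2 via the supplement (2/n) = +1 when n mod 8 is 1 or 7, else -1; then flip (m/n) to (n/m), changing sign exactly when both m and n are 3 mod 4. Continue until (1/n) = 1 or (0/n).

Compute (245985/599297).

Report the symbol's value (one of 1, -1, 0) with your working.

1

flip (245985/599297) -> (599297/245985): both odd, 245985 mod 4 = 1, 599297 mod 4 = 1, so the flip contributes +1; sign now +1
(599297/245985): 599297 mod 245985 = 107327, so (599297/245985) = (107327/245985)
flip (107327/245985) -> (245985/107327): both odd, 107327 mod 4 = 3, 245985 mod 4 = 1, so the flip contributes +1; sign now +1
(245985/107327): 245985 mod 107327 = 31331, so (245985/107327) = (31331/107327)
flip (31331/107327) -> (107327/31331): both odd, 31331 mod 4 = 3, 107327 mod 4 = 3, so the flip contributes -1; sign now -1
(107327/31331): 107327 mod 31331 = 13334, so (107327/31331) = (13334/31331)
factor out 2^1: 13334 = 2^1·6667; with 31331 mod 8 = 3, (2/31331) = -1; sign now +1; continue with (6667/31331)
flip (6667/31331) -> (31331/6667): both odd, 6667 mod 4 = 3, 31331 mod 4 = 3, so the flip contributes -1; sign now -1
(31331/6667): 31331 mod 6667 = 4663, so (31331/6667) = (4663/6667)
flip (4663/6667) -> (6667/4663): both odd, 4663 mod 4 = 3, 6667 mod 4 = 3, so the flip contributes -1; sign now +1
(6667/4663): 6667 mod 4663 = 2004, so (6667/4663) = (2004/4663)
factor out 2^2: 2004 = 2^2·501; with 4663 mod 8 = 7, (2/4663) = +1; sign now +1; continue with (501/4663)
flip (501/4663) -> (4663/501): both odd, 501 mod 4 = 1, 4663 mod 4 = 3, so the flip contributes +1; sign now +1
(4663/501): 4663 mod 501 = 154, so (4663/501) = (154/501)
factor out 2^1: 154 = 2^1·77; with 501 mod 8 = 5, (2/501) = -1; sign now -1; continue with (77/501)
flip (77/501) -> (501/77): both odd, 77 mod 4 = 1, 501 mod 4 = 1, so the flip contributes +1; sign now -1
(501/77): 501 mod 77 = 39, so (501/77) = (39/77)
flip (39/77) -> (77/39): both odd, 39 mod 4 = 3, 77 mod 4 = 1, so the flip contributes +1; sign now -1
(77/39): 77 mod 39 = 38, so (77/39) = (38/39)
factor out 2^1: 38 = 2^1·19; with 39 mod 8 = 7, (2/39) = +1; sign now -1; continue with (19/39)
flip (19/39) -> (39/19): both odd, 19 mod 4 = 3, 39 mod 4 = 3, so the flip contributes -1; sign now +1
(39/19): 39 mod 19 = 1, so (39/19) = (1/19)
reached (1/19) = 1, so the symbol is +1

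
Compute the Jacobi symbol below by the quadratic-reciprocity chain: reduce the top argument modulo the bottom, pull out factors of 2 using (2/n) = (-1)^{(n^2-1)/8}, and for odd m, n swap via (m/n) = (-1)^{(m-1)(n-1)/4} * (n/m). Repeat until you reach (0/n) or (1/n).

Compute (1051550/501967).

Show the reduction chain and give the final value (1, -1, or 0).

-1

(1051550/501967): 1051550 mod 501967 = 47616, so (1051550/501967) = (47616/501967)
factor out 2^9: 47616 = 2^9·93; with 501967 mod 8 = 7, (2/501967) = +1; sign now +1; continue with (93/501967)
flip (93/501967) -> (501967/93): both odd, 93 mod 4 = 1, 501967 mod 4 = 3, so the flip contributes +1; sign now +1
(501967/93): 501967 mod 93 = 46, so (501967/93) = (46/93)
factor out 2^1: 46 = 2^1·23; with 93 mod 8 = 5, (2/93) = -1; sign now -1; continue with (23/93)
flip (23/93) -> (93/23): both odd, 23 mod 4 = 3, 93 mod 4 = 1, so the flip contributes +1; sign now -1
(93/23): 93 mod 23 = 1, so (93/23) = (1/23)
reached (1/23) = 1, so the symbol is -1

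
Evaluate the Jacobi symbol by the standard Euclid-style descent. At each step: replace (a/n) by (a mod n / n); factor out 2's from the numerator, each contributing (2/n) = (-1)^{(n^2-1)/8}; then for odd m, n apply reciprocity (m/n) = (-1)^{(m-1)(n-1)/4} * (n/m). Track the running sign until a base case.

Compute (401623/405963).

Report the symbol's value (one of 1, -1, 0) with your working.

-1

reciprocity: (401623/405963) = -1·(405963/401623) since 401623 mod 4 = 3, 405963 mod 4 = 3; sign now -1
(405963/401623) = (4340/401623)   [reduce mod 401623]
4340 = 2^2·1085; (2/401623) = +1 since 401623 mod 8 = 7, so (4340/401623) = (+1)^2·(1085/401623); sign now -1
reciprocity: (1085/401623) = +1·(401623/1085) since 1085 mod 4 = 1, 401623 mod 4 = 3; sign now -1
(401623/1085) = (173/1085)   [reduce mod 1085]
reciprocity: (173/1085) = +1·(1085/173) since 173 mod 4 = 1, 1085 mod 4 = 1; sign now -1
(1085/173) = (47/173)   [reduce mod 173]
reciprocity: (47/173) = +1·(173/47) since 47 mod 4 = 3, 173 mod 4 = 1; sign now -1
(173/47) = (32/47)   [reduce mod 47]
32 = 2^5·1; (2/47) = +1 since 47 mod 8 = 7, so (32/47) = (+1)^5·(1/47); sign now -1
(1/47) = 1; final value = sign = -1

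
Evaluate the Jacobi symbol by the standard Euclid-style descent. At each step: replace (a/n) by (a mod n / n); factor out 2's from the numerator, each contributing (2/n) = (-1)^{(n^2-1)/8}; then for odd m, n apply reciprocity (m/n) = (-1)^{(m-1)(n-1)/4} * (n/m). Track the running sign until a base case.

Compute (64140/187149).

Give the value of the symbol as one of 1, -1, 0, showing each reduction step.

factor out 2^2: 64140 = 2^2·16035; with 187149 mod 8 = 5, (2/187149) = -1; sign now +1; continue with (16035/187149)
flip (16035/187149) -> (187149/16035): both odd, 16035 mod 4 = 3, 187149 mod 4 = 1, so the flip contributes +1; sign now +1
(187149/16035): 187149 mod 16035 = 10764, so (187149/16035) = (10764/16035)
factor out 2^2: 10764 = 2^2·2691; with 16035 mod 8 = 3, (2/16035) = -1; sign now +1; continue with (2691/16035)
flip (2691/16035) -> (16035/2691): both odd, 2691 mod 4 = 3, 16035 mod 4 = 3, so the flip contributes -1; sign now -1
(16035/2691): 16035 mod 2691 = 2580, so (16035/2691) = (2580/2691)
factor out 2^2: 2580 = 2^2·645; with 2691 mod 8 = 3, (2/2691) = -1; sign now -1; continue with (645/2691)
flip (645/2691) -> (2691/645): both odd, 645 mod 4 = 1, 2691 mod 4 = 3, so the flip contributes +1; sign now -1
(2691/645): 2691 mod 645 = 111, so (2691/645) = (111/645)
flip (111/645) -> (645/111): both odd, 111 mod 4 = 3, 645 mod 4 = 1, so the flip contributes +1; sign now -1
(645/111): 645 mod 111 = 90, so (645/111) = (90/111)
factor out 2^1: 90 = 2^1·45; with 111 mod 8 = 7, (2/111) = +1; sign now -1; continue with (45/111)
flip (45/111) -> (111/45): both odd, 45 mod 4 = 1, 111 mod 4 = 3, so the flip contributes +1; sign now -1
(111/45): 111 mod 45 = 21, so (111/45) = (21/45)
flip (21/45) -> (45/21): both odd, 21 mod 4 = 1, 45 mod 4 = 1, so the flip contributes +1; sign now -1
(45/21): 45 mod 21 = 3, so (45/21) = (3/21)
flip (3/21) -> (21/3): both odd, 3 mod 4 = 3, 21 mod 4 = 1, so the flip contributes +1; sign now -1
(21/3): 21 mod 3 = 0, so (21/3) = (0/3)
reached (0/3); gcd(a, n) > 1, so (0/3) = 0 and the symbol is 0

0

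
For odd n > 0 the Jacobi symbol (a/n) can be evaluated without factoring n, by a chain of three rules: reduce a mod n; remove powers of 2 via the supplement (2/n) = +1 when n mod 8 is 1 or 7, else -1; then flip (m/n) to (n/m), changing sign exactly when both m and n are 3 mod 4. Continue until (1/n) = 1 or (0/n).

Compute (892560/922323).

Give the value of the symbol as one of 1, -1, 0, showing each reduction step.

892560 = 2^4·55785; (2/922323) = -1 since 922323 mod 8 = 3, so (892560/922323) = (-1)^4·(55785/922323); sign now +1
reciprocity: (55785/922323) = +1·(922323/55785) since 55785 mod 4 = 1, 922323 mod 4 = 3; sign now +1
(922323/55785) = (29763/55785)   [reduce mod 55785]
reciprocity: (29763/55785) = +1·(55785/29763) since 29763 mod 4 = 3, 55785 mod 4 = 1; sign now +1
(55785/29763) = (26022/29763)   [reduce mod 29763]
26022 = 2^1·13011; (2/29763) = -1 since 29763 mod 8 = 3, so (26022/29763) = (-1)^1·(13011/29763); sign now -1
reciprocity: (13011/29763) = -1·(29763/13011) since 13011 mod 4 = 3, 29763 mod 4 = 3; sign now +1
(29763/13011) = (3741/13011)   [reduce mod 13011]
reciprocity: (3741/13011) = +1·(13011/3741) since 3741 mod 4 = 1, 13011 mod 4 = 3; sign now +1
(13011/3741) = (1788/3741)   [reduce mod 3741]
1788 = 2^2·447; (2/3741) = -1 since 3741 mod 8 = 5, so (1788/3741) = (-1)^2·(447/3741); sign now +1
reciprocity: (447/3741) = +1·(3741/447) since 447 mod 4 = 3, 3741 mod 4 = 1; sign now +1
(3741/447) = (165/447)   [reduce mod 447]
reciprocity: (165/447) = +1·(447/165) since 165 mod 4 = 1, 447 mod 4 = 3; sign now +1
(447/165) = (117/165)   [reduce mod 165]
reciprocity: (117/165) = +1·(165/117) since 117 mod 4 = 1, 165 mod 4 = 1; sign now +1
(165/117) = (48/117)   [reduce mod 117]
48 = 2^4·3; (2/117) = -1 since 117 mod 8 = 5, so (48/117) = (-1)^4·(3/117); sign now +1
reciprocity: (3/117) = +1·(117/3) since 3 mod 4 = 3, 117 mod 4 = 1; sign now +1
(117/3) = (0/3)   [reduce mod 3]
(0/3) = 0   [gcd(a, n) > 1]; final value = 0

0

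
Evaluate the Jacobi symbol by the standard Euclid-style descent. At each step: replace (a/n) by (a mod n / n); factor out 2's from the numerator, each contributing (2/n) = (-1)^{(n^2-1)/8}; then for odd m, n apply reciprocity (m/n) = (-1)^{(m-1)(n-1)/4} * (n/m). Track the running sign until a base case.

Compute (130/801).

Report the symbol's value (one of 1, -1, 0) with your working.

factor out 2^1: 130 = 2^1·65; with 801 mod 8 = 1, (2/801) = +1; sign now +1; continue with (65/801)
flip (65/801) -> (801/65): both odd, 65 mod 4 = 1, 801 mod 4 = 1, so the flip contributes +1; sign now +1
(801/65): 801 mod 65 = 21, so (801/65) = (21/65)
flip (21/65) -> (65/21): both odd, 21 mod 4 = 1, 65 mod 4 = 1, so the flip contributes +1; sign now +1
(65/21): 65 mod 21 = 2, so (65/21) = (2/21)
factor out 2^1: 2 = 2^1·1; with 21 mod 8 = 5, (2/21) = -1; sign now -1; continue with (1/21)
reached (1/21) = 1, so the symbol is -1

-1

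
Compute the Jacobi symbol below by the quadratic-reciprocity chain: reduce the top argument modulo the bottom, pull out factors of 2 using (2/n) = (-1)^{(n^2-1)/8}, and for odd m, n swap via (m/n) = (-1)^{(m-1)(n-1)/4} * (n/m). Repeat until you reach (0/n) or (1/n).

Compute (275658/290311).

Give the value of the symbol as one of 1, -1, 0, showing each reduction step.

factor out 2^1: 275658 = 2^1·137829; with 290311 mod 8 = 7, (2/290311) = +1; sign now +1; continue with (137829/290311)
flip (137829/290311) -> (290311/137829): both odd, 137829 mod 4 = 1, 290311 mod 4 = 3, so the flip contributes +1; sign now +1
(290311/137829): 290311 mod 137829 = 14653, so (290311/137829) = (14653/137829)
flip (14653/137829) -> (137829/14653): both odd, 14653 mod 4 = 1, 137829 mod 4 = 1, so the flip contributes +1; sign now +1
(137829/14653): 137829 mod 14653 = 5952, so (137829/14653) = (5952/14653)
factor out 2^6: 5952 = 2^6·93; with 14653 mod 8 = 5, (2/14653) = -1; sign now +1; continue with (93/14653)
flip (93/14653) -> (14653/93): both odd, 93 mod 4 = 1, 14653 mod 4 = 1, so the flip contributes +1; sign now +1
(14653/93): 14653 mod 93 = 52, so (14653/93) = (52/93)
factor out 2^2: 52 = 2^2·13; with 93 mod 8 = 5, (2/93) = -1; sign now +1; continue with (13/93)
flip (13/93) -> (93/13): both odd, 13 mod 4 = 1, 93 mod 4 = 1, so the flip contributes +1; sign now +1
(93/13): 93 mod 13 = 2, so (93/13) = (2/13)
factor out 2^1: 2 = 2^1·1; with 13 mod 8 = 5, (2/13) = -1; sign now -1; continue with (1/13)
reached (1/13) = 1, so the symbol is -1

-1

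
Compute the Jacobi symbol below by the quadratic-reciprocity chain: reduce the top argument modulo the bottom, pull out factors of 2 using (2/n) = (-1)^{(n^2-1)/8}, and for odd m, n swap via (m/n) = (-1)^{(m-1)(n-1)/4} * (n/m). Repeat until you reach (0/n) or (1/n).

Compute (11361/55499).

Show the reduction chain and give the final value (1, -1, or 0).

-1

reciprocity: (11361/55499) = +1·(55499/11361) since 11361 mod 4 = 1, 55499 mod 4 = 3; sign now +1
(55499/11361) = (10055/11361)   [reduce mod 11361]
reciprocity: (10055/11361) = +1·(11361/10055) since 10055 mod 4 = 3, 11361 mod 4 = 1; sign now +1
(11361/10055) = (1306/10055)   [reduce mod 10055]
1306 = 2^1·653; (2/10055) = +1 since 10055 mod 8 = 7, so (1306/10055) = (+1)^1·(653/10055); sign now +1
reciprocity: (653/10055) = +1·(10055/653) since 653 mod 4 = 1, 10055 mod 4 = 3; sign now +1
(10055/653) = (260/653)   [reduce mod 653]
260 = 2^2·65; (2/653) = -1 since 653 mod 8 = 5, so (260/653) = (-1)^2·(65/653); sign now +1
reciprocity: (65/653) = +1·(653/65) since 65 mod 4 = 1, 653 mod 4 = 1; sign now +1
(653/65) = (3/65)   [reduce mod 65]
reciprocity: (3/65) = +1·(65/3) since 3 mod 4 = 3, 65 mod 4 = 1; sign now +1
(65/3) = (2/3)   [reduce mod 3]
2 = 2^1·1; (2/3) = -1 since 3 mod 8 = 3, so (2/3) = (-1)^1·(1/3); sign now -1
(1/3) = 1; final value = sign = -1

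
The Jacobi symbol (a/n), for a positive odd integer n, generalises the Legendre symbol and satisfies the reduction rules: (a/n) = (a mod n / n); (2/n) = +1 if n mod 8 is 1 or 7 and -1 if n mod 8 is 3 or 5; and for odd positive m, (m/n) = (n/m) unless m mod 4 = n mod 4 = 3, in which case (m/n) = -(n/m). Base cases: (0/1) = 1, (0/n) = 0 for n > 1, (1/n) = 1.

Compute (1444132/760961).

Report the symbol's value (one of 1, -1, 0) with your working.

(1444132/760961) = (683171/760961)   [reduce mod 760961]
reciprocity: (683171/760961) = +1·(760961/683171) since 683171 mod 4 = 3, 760961 mod 4 = 1; sign now +1
(760961/683171) = (77790/683171)   [reduce mod 683171]
77790 = 2^1·38895; (2/683171) = -1 since 683171 mod 8 = 3, so (77790/683171) = (-1)^1·(38895/683171); sign now -1
reciprocity: (38895/683171) = -1·(683171/38895) since 38895 mod 4 = 3, 683171 mod 4 = 3; sign now +1
(683171/38895) = (21956/38895)   [reduce mod 38895]
21956 = 2^2·5489; (2/38895) = +1 since 38895 mod 8 = 7, so (21956/38895) = (+1)^2·(5489/38895); sign now +1
reciprocity: (5489/38895) = +1·(38895/5489) since 5489 mod 4 = 1, 38895 mod 4 = 3; sign now +1
(38895/5489) = (472/5489)   [reduce mod 5489]
472 = 2^3·59; (2/5489) = +1 since 5489 mod 8 = 1, so (472/5489) = (+1)^3·(59/5489); sign now +1
reciprocity: (59/5489) = +1·(5489/59) since 59 mod 4 = 3, 5489 mod 4 = 1; sign now +1
(5489/59) = (2/59)   [reduce mod 59]
2 = 2^1·1; (2/59) = -1 since 59 mod 8 = 3, so (2/59) = (-1)^1·(1/59); sign now -1
(1/59) = 1; final value = sign = -1

-1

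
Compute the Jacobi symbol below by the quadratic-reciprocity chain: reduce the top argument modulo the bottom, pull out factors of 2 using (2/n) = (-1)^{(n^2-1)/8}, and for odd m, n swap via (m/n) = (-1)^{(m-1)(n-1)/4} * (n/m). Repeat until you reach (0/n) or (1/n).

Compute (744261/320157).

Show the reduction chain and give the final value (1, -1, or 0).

0

(744261/320157) = (103947/320157)   [reduce mod 320157]
reciprocity: (103947/320157) = +1·(320157/103947) since 103947 mod 4 = 3, 320157 mod 4 = 1; sign now +1
(320157/103947) = (8316/103947)   [reduce mod 103947]
8316 = 2^2·2079; (2/103947) = -1 since 103947 mod 8 = 3, so (8316/103947) = (-1)^2·(2079/103947); sign now +1
reciprocity: (2079/103947) = -1·(103947/2079) since 2079 mod 4 = 3, 103947 mod 4 = 3; sign now -1
(103947/2079) = (2076/2079)   [reduce mod 2079]
2076 = 2^2·519; (2/2079) = +1 since 2079 mod 8 = 7, so (2076/2079) = (+1)^2·(519/2079); sign now -1
reciprocity: (519/2079) = -1·(2079/519) since 519 mod 4 = 3, 2079 mod 4 = 3; sign now +1
(2079/519) = (3/519)   [reduce mod 519]
reciprocity: (3/519) = -1·(519/3) since 3 mod 4 = 3, 519 mod 4 = 3; sign now -1
(519/3) = (0/3)   [reduce mod 3]
(0/3) = 0   [gcd(a, n) > 1]; final value = 0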